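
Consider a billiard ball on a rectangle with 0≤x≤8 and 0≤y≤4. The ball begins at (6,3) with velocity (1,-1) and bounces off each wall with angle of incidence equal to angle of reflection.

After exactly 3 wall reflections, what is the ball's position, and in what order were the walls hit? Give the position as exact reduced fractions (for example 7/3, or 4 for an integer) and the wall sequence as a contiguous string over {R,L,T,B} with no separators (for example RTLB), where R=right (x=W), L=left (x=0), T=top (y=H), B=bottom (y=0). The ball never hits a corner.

Final position: (3,4)
Wall sequence: RBT

1. t=2 → R at (8,1); v=(-1,-1)
2. t=1 → B at (7,0); v=(-1,1)
3. t=4 → T at (3,4); v=(-1,-1)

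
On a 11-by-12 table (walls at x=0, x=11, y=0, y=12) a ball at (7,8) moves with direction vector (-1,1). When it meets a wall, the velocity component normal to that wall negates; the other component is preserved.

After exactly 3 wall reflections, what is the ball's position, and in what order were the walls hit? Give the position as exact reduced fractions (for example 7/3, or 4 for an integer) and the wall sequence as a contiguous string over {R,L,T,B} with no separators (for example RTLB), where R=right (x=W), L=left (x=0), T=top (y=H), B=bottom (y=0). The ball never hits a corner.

1. t=4 → T at (3,12); v=(-1,-1)
2. t=3 → L at (0,9); v=(1,-1)
3. t=9 → B at (9,0); v=(1,1)

Final position: (9,0)
Wall sequence: TLB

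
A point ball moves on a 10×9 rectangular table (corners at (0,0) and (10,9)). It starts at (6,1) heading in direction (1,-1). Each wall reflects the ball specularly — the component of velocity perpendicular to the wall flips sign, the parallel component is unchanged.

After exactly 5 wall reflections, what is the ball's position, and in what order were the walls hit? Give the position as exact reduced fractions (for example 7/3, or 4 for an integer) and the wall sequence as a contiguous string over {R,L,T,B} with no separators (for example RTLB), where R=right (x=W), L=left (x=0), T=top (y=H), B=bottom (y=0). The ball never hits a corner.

Final position: (5,0)
Wall sequence: BRTLB

1. t=1 → B at (7,0); v=(1,1)
2. t=3 → R at (10,3); v=(-1,1)
3. t=6 → T at (4,9); v=(-1,-1)
4. t=4 → L at (0,5); v=(1,-1)
5. t=5 → B at (5,0); v=(1,1)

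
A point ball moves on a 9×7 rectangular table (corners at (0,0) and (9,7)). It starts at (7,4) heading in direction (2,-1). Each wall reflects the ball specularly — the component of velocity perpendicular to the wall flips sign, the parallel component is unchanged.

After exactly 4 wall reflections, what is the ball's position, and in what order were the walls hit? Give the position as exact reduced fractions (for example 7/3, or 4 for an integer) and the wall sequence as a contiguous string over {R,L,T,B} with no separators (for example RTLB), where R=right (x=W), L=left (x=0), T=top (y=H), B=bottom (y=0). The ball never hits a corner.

1. t=1 → R at (9,3); v=(-2,-1)
2. t=3 → B at (3,0); v=(-2,1)
3. t=3/2 → L at (0,3/2); v=(2,1)
4. t=9/2 → R at (9,6); v=(-2,1)

Final position: (9,6)
Wall sequence: RBLR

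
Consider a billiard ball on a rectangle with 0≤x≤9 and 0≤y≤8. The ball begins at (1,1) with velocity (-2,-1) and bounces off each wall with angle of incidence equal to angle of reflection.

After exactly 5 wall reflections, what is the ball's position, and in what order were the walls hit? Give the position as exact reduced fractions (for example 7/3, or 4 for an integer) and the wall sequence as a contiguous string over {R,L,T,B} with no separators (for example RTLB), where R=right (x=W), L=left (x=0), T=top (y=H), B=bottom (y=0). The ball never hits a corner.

1. t=1/2 → L at (0,1/2); v=(2,-1)
2. t=1/2 → B at (1,0); v=(2,1)
3. t=4 → R at (9,4); v=(-2,1)
4. t=4 → T at (1,8); v=(-2,-1)
5. t=1/2 → L at (0,15/2); v=(2,-1)

Final position: (0,15/2)
Wall sequence: LBRTL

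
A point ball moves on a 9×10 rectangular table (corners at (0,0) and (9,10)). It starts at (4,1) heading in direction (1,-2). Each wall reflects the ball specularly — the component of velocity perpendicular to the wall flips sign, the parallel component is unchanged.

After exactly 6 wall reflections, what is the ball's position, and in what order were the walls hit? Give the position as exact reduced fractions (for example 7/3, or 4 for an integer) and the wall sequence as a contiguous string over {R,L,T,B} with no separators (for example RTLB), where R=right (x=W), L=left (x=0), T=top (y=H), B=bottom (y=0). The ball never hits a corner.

Final position: (3/2,10)
Wall sequence: BRTBLT

1. t=1/2 → B at (9/2,0); v=(1,2)
2. t=9/2 → R at (9,9); v=(-1,2)
3. t=1/2 → T at (17/2,10); v=(-1,-2)
4. t=5 → B at (7/2,0); v=(-1,2)
5. t=7/2 → L at (0,7); v=(1,2)
6. t=3/2 → T at (3/2,10); v=(1,-2)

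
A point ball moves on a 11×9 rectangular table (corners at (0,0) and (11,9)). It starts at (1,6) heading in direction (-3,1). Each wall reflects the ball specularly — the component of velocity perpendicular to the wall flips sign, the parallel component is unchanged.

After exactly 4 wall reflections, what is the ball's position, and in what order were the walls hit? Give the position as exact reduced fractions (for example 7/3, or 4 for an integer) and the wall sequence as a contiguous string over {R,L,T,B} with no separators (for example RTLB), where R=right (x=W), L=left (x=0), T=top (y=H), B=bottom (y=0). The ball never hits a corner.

1. t=1/3 → L at (0,19/3); v=(3,1)
2. t=8/3 → T at (8,9); v=(3,-1)
3. t=1 → R at (11,8); v=(-3,-1)
4. t=11/3 → L at (0,13/3); v=(3,-1)

Final position: (0,13/3)
Wall sequence: LTRL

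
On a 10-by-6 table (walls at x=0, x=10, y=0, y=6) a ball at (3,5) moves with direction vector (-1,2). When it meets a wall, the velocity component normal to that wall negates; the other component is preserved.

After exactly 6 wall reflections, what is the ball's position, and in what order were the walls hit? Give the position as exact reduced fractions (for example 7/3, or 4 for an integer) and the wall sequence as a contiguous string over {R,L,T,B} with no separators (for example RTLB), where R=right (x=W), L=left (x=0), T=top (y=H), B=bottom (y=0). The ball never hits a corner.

1. t=1/2 → T at (5/2,6); v=(-1,-2)
2. t=5/2 → L at (0,1); v=(1,-2)
3. t=1/2 → B at (1/2,0); v=(1,2)
4. t=3 → T at (7/2,6); v=(1,-2)
5. t=3 → B at (13/2,0); v=(1,2)
6. t=3 → T at (19/2,6); v=(1,-2)

Final position: (19/2,6)
Wall sequence: TLBTBT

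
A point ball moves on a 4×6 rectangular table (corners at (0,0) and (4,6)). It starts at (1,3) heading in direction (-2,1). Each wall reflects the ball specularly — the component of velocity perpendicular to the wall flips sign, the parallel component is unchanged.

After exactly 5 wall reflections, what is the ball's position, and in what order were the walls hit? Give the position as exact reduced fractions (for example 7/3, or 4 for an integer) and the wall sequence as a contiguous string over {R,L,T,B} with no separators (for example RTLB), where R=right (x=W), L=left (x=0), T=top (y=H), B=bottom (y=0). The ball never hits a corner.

1. t=1/2 → L at (0,7/2); v=(2,1)
2. t=2 → R at (4,11/2); v=(-2,1)
3. t=1/2 → T at (3,6); v=(-2,-1)
4. t=3/2 → L at (0,9/2); v=(2,-1)
5. t=2 → R at (4,5/2); v=(-2,-1)

Final position: (4,5/2)
Wall sequence: LRTLR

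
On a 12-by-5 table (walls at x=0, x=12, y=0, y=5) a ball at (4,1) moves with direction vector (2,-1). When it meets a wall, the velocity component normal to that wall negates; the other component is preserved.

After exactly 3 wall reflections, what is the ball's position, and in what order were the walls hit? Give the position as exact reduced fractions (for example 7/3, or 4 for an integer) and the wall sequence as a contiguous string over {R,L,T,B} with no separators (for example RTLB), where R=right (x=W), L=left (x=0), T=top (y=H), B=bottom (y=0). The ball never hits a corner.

1. t=1 → B at (6,0); v=(2,1)
2. t=3 → R at (12,3); v=(-2,1)
3. t=2 → T at (8,5); v=(-2,-1)

Final position: (8,5)
Wall sequence: BRT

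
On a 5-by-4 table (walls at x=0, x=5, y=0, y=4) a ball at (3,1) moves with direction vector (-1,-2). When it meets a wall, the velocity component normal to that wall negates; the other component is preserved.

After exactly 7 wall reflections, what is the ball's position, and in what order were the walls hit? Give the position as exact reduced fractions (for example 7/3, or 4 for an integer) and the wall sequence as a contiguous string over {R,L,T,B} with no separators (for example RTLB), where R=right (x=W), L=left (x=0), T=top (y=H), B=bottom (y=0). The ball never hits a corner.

1. t=1/2 → B at (5/2,0); v=(-1,2)
2. t=2 → T at (1/2,4); v=(-1,-2)
3. t=1/2 → L at (0,3); v=(1,-2)
4. t=3/2 → B at (3/2,0); v=(1,2)
5. t=2 → T at (7/2,4); v=(1,-2)
6. t=3/2 → R at (5,1); v=(-1,-2)
7. t=1/2 → B at (9/2,0); v=(-1,2)

Final position: (9/2,0)
Wall sequence: BTLBTRB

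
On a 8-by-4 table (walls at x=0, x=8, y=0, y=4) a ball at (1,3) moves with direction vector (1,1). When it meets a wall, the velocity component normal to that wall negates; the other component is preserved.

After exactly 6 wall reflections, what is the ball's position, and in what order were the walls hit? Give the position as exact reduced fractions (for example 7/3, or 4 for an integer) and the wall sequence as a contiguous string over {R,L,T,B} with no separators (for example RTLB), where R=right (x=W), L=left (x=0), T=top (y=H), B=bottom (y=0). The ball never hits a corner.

Final position: (0,2)
Wall sequence: TBRTBL

1. t=1 → T at (2,4); v=(1,-1)
2. t=4 → B at (6,0); v=(1,1)
3. t=2 → R at (8,2); v=(-1,1)
4. t=2 → T at (6,4); v=(-1,-1)
5. t=4 → B at (2,0); v=(-1,1)
6. t=2 → L at (0,2); v=(1,1)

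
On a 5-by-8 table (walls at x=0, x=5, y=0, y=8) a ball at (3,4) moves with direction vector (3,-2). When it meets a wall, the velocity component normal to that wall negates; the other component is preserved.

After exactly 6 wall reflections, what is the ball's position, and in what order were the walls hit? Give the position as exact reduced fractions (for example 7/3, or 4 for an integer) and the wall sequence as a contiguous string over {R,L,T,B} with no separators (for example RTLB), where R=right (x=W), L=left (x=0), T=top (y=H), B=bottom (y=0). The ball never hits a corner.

Final position: (1,8)
Wall sequence: RBLRLT

1. t=2/3 → R at (5,8/3); v=(-3,-2)
2. t=4/3 → B at (1,0); v=(-3,2)
3. t=1/3 → L at (0,2/3); v=(3,2)
4. t=5/3 → R at (5,4); v=(-3,2)
5. t=5/3 → L at (0,22/3); v=(3,2)
6. t=1/3 → T at (1,8); v=(3,-2)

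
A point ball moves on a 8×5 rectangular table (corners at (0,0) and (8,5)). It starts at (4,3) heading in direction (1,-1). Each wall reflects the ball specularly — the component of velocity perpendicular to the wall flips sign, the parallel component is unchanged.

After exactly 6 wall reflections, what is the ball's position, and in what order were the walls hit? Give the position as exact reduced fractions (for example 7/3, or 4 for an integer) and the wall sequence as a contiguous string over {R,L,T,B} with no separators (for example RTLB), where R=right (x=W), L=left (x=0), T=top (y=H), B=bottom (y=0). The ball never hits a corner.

Final position: (6,5)
Wall sequence: BRTLBT

1. t=3 → B at (7,0); v=(1,1)
2. t=1 → R at (8,1); v=(-1,1)
3. t=4 → T at (4,5); v=(-1,-1)
4. t=4 → L at (0,1); v=(1,-1)
5. t=1 → B at (1,0); v=(1,1)
6. t=5 → T at (6,5); v=(1,-1)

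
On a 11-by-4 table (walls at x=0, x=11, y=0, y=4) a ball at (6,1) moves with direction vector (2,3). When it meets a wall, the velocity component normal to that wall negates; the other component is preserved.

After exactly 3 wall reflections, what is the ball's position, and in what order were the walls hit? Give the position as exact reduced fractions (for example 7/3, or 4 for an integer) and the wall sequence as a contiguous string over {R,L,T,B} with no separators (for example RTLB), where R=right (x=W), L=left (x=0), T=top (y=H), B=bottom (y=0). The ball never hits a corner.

1. t=1 → T at (8,4); v=(2,-3)
2. t=4/3 → B at (32/3,0); v=(2,3)
3. t=1/6 → R at (11,1/2); v=(-2,3)

Final position: (11,1/2)
Wall sequence: TBR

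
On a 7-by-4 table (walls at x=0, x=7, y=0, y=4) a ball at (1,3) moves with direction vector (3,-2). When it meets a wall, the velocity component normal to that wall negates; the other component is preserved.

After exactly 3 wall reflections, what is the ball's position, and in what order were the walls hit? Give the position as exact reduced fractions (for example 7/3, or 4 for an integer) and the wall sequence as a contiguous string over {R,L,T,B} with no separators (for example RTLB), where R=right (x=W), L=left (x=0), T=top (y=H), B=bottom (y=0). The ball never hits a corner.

Final position: (5/2,4)
Wall sequence: BRT

1. t=3/2 → B at (11/2,0); v=(3,2)
2. t=1/2 → R at (7,1); v=(-3,2)
3. t=3/2 → T at (5/2,4); v=(-3,-2)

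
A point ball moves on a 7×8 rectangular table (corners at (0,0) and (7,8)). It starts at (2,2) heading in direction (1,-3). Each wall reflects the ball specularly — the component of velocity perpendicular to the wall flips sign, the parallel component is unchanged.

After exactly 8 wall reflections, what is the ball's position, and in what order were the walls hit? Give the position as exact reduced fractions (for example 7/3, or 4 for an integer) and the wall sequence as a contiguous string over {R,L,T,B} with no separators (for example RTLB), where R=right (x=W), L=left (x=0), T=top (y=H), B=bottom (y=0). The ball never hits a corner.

Final position: (2,8)
Wall sequence: BTRBTBLT

1. t=2/3 → B at (8/3,0); v=(1,3)
2. t=8/3 → T at (16/3,8); v=(1,-3)
3. t=5/3 → R at (7,3); v=(-1,-3)
4. t=1 → B at (6,0); v=(-1,3)
5. t=8/3 → T at (10/3,8); v=(-1,-3)
6. t=8/3 → B at (2/3,0); v=(-1,3)
7. t=2/3 → L at (0,2); v=(1,3)
8. t=2 → T at (2,8); v=(1,-3)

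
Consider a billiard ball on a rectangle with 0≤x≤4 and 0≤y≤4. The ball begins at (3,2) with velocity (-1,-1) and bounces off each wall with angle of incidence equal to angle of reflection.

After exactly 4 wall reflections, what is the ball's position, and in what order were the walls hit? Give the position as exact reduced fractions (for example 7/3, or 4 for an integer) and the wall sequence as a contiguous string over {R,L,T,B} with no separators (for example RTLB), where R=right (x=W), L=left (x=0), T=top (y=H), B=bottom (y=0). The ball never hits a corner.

1. t=2 → B at (1,0); v=(-1,1)
2. t=1 → L at (0,1); v=(1,1)
3. t=3 → T at (3,4); v=(1,-1)
4. t=1 → R at (4,3); v=(-1,-1)

Final position: (4,3)
Wall sequence: BLTR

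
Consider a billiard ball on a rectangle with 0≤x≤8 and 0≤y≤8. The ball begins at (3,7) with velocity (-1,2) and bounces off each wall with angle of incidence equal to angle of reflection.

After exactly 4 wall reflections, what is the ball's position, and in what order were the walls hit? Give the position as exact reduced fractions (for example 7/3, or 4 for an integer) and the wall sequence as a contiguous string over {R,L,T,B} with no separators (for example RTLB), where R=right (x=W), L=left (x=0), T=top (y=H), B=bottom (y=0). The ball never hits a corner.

Final position: (11/2,8)
Wall sequence: TLBT

1. t=1/2 → T at (5/2,8); v=(-1,-2)
2. t=5/2 → L at (0,3); v=(1,-2)
3. t=3/2 → B at (3/2,0); v=(1,2)
4. t=4 → T at (11/2,8); v=(1,-2)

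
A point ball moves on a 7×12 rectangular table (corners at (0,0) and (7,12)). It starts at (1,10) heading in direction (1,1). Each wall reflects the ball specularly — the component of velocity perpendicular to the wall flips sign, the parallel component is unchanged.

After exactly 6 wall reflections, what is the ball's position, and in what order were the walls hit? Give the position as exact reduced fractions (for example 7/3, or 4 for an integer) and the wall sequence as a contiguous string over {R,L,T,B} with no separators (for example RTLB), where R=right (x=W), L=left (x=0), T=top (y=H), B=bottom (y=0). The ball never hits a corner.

Final position: (1,12)
Wall sequence: TRLBRT

1. t=2 → T at (3,12); v=(1,-1)
2. t=4 → R at (7,8); v=(-1,-1)
3. t=7 → L at (0,1); v=(1,-1)
4. t=1 → B at (1,0); v=(1,1)
5. t=6 → R at (7,6); v=(-1,1)
6. t=6 → T at (1,12); v=(-1,-1)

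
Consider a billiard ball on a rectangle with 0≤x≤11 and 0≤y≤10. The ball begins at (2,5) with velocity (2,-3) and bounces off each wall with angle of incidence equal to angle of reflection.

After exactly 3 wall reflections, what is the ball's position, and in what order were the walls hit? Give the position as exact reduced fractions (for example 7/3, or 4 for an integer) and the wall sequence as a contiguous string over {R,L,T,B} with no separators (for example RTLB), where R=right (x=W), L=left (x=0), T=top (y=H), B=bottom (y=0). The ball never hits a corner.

Final position: (10,10)
Wall sequence: BRT

1. t=5/3 → B at (16/3,0); v=(2,3)
2. t=17/6 → R at (11,17/2); v=(-2,3)
3. t=1/2 → T at (10,10); v=(-2,-3)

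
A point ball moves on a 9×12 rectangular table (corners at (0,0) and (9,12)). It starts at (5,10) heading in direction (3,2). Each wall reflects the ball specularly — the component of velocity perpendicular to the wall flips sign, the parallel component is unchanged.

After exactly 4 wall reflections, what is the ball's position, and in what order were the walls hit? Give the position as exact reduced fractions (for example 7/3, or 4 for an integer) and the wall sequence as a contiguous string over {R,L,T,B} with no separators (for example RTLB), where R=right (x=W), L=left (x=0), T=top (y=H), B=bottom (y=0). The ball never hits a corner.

Final position: (8,0)
Wall sequence: TRLB

1. t=1 → T at (8,12); v=(3,-2)
2. t=1/3 → R at (9,34/3); v=(-3,-2)
3. t=3 → L at (0,16/3); v=(3,-2)
4. t=8/3 → B at (8,0); v=(3,2)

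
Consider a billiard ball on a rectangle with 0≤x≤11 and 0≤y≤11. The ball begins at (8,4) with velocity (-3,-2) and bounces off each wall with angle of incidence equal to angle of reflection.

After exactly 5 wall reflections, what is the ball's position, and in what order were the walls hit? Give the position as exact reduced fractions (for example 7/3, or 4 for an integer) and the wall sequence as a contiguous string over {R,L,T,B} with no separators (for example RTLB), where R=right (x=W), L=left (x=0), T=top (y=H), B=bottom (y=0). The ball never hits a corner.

1. t=2 → B at (2,0); v=(-3,2)
2. t=2/3 → L at (0,4/3); v=(3,2)
3. t=11/3 → R at (11,26/3); v=(-3,2)
4. t=7/6 → T at (15/2,11); v=(-3,-2)
5. t=5/2 → L at (0,6); v=(3,-2)

Final position: (0,6)
Wall sequence: BLRTL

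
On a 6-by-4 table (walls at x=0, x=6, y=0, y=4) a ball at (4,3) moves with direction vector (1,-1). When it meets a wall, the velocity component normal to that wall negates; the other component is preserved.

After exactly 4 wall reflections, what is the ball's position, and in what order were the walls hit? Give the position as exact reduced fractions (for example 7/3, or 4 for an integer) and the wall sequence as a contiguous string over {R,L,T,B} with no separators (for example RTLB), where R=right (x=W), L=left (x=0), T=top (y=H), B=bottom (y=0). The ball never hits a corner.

1. t=2 → R at (6,1); v=(-1,-1)
2. t=1 → B at (5,0); v=(-1,1)
3. t=4 → T at (1,4); v=(-1,-1)
4. t=1 → L at (0,3); v=(1,-1)

Final position: (0,3)
Wall sequence: RBTL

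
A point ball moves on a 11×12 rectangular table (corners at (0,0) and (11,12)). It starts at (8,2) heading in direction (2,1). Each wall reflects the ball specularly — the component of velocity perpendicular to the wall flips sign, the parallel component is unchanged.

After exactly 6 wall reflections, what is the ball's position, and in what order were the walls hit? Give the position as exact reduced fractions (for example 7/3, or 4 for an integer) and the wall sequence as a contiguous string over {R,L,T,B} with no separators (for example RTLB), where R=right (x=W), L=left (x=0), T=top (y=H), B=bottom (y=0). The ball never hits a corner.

Final position: (8,0)
Wall sequence: RLTRLB

1. t=3/2 → R at (11,7/2); v=(-2,1)
2. t=11/2 → L at (0,9); v=(2,1)
3. t=3 → T at (6,12); v=(2,-1)
4. t=5/2 → R at (11,19/2); v=(-2,-1)
5. t=11/2 → L at (0,4); v=(2,-1)
6. t=4 → B at (8,0); v=(2,1)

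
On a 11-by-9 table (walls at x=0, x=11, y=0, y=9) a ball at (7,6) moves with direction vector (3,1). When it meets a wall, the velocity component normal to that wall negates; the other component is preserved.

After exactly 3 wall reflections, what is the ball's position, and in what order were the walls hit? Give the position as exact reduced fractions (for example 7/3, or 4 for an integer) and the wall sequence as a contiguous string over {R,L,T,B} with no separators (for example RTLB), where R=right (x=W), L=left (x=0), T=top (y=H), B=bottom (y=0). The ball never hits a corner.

Final position: (0,7)
Wall sequence: RTL

1. t=4/3 → R at (11,22/3); v=(-3,1)
2. t=5/3 → T at (6,9); v=(-3,-1)
3. t=2 → L at (0,7); v=(3,-1)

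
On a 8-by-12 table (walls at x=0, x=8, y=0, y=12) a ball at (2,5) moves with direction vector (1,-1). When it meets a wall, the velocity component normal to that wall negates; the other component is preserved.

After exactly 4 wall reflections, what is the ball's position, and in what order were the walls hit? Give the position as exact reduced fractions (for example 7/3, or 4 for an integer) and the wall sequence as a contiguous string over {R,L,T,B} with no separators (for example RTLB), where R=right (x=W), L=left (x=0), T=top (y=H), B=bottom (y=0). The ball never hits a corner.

Final position: (3,12)
Wall sequence: BRLT

1. t=5 → B at (7,0); v=(1,1)
2. t=1 → R at (8,1); v=(-1,1)
3. t=8 → L at (0,9); v=(1,1)
4. t=3 → T at (3,12); v=(1,-1)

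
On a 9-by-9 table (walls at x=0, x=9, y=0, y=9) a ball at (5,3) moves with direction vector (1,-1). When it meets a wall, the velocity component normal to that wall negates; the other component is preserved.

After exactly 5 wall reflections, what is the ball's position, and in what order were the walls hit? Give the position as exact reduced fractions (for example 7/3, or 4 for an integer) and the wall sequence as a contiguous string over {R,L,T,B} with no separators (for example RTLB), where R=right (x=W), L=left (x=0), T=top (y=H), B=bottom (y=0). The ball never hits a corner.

1. t=3 → B at (8,0); v=(1,1)
2. t=1 → R at (9,1); v=(-1,1)
3. t=8 → T at (1,9); v=(-1,-1)
4. t=1 → L at (0,8); v=(1,-1)
5. t=8 → B at (8,0); v=(1,1)

Final position: (8,0)
Wall sequence: BRTLB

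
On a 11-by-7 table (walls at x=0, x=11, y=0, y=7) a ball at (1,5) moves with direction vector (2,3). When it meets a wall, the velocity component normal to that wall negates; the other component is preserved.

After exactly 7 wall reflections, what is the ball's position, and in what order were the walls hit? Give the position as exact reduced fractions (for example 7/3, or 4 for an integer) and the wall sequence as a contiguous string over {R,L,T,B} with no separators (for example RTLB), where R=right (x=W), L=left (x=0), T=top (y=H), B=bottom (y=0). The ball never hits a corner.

Final position: (0,11/2)
Wall sequence: TBRTBTL

1. t=2/3 → T at (7/3,7); v=(2,-3)
2. t=7/3 → B at (7,0); v=(2,3)
3. t=2 → R at (11,6); v=(-2,3)
4. t=1/3 → T at (31/3,7); v=(-2,-3)
5. t=7/3 → B at (17/3,0); v=(-2,3)
6. t=7/3 → T at (1,7); v=(-2,-3)
7. t=1/2 → L at (0,11/2); v=(2,-3)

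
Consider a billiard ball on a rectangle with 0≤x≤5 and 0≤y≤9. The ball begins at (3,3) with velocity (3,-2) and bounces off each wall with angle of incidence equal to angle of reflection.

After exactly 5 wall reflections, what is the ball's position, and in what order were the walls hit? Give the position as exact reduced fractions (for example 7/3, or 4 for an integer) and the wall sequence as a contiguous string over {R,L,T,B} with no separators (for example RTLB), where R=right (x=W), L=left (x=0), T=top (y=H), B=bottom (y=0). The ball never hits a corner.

1. t=2/3 → R at (5,5/3); v=(-3,-2)
2. t=5/6 → B at (5/2,0); v=(-3,2)
3. t=5/6 → L at (0,5/3); v=(3,2)
4. t=5/3 → R at (5,5); v=(-3,2)
5. t=5/3 → L at (0,25/3); v=(3,2)

Final position: (0,25/3)
Wall sequence: RBLRL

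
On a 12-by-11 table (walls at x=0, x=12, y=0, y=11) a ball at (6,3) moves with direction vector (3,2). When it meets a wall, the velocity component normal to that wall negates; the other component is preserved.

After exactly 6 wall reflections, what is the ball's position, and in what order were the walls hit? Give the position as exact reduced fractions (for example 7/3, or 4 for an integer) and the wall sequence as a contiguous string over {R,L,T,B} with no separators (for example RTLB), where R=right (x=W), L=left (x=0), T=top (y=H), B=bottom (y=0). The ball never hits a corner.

1. t=2 → R at (12,7); v=(-3,2)
2. t=2 → T at (6,11); v=(-3,-2)
3. t=2 → L at (0,7); v=(3,-2)
4. t=7/2 → B at (21/2,0); v=(3,2)
5. t=1/2 → R at (12,1); v=(-3,2)
6. t=4 → L at (0,9); v=(3,2)

Final position: (0,9)
Wall sequence: RTLBRL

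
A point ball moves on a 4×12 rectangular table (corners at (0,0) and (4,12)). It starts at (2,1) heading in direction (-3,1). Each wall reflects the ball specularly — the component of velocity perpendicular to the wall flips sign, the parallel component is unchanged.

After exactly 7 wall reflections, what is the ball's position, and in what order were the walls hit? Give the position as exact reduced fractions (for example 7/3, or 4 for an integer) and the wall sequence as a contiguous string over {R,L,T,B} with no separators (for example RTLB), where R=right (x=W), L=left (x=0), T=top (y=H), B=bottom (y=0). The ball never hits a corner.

1. t=2/3 → L at (0,5/3); v=(3,1)
2. t=4/3 → R at (4,3); v=(-3,1)
3. t=4/3 → L at (0,13/3); v=(3,1)
4. t=4/3 → R at (4,17/3); v=(-3,1)
5. t=4/3 → L at (0,7); v=(3,1)
6. t=4/3 → R at (4,25/3); v=(-3,1)
7. t=4/3 → L at (0,29/3); v=(3,1)

Final position: (0,29/3)
Wall sequence: LRLRLRL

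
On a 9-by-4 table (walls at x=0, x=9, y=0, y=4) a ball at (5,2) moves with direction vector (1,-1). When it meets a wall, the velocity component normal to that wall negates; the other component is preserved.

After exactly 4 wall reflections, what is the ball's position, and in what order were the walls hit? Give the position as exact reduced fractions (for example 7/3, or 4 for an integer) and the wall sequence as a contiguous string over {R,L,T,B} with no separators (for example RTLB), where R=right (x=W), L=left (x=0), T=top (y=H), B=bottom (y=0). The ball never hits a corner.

1. t=2 → B at (7,0); v=(1,1)
2. t=2 → R at (9,2); v=(-1,1)
3. t=2 → T at (7,4); v=(-1,-1)
4. t=4 → B at (3,0); v=(-1,1)

Final position: (3,0)
Wall sequence: BRTB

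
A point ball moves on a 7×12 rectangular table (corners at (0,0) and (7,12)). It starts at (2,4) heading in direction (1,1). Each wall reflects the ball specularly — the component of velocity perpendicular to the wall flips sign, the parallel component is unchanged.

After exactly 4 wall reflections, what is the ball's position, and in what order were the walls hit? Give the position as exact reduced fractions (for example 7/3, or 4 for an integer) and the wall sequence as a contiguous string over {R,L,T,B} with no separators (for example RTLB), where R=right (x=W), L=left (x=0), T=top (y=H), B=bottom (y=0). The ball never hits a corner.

1. t=5 → R at (7,9); v=(-1,1)
2. t=3 → T at (4,12); v=(-1,-1)
3. t=4 → L at (0,8); v=(1,-1)
4. t=7 → R at (7,1); v=(-1,-1)

Final position: (7,1)
Wall sequence: RTLR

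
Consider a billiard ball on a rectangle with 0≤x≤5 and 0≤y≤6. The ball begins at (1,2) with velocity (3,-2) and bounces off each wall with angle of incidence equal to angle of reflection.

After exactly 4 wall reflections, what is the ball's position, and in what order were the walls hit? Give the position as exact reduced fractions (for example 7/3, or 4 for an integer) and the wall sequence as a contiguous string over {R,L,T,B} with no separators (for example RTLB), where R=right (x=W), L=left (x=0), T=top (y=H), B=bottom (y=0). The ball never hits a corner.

1. t=1 → B at (4,0); v=(3,2)
2. t=1/3 → R at (5,2/3); v=(-3,2)
3. t=5/3 → L at (0,4); v=(3,2)
4. t=1 → T at (3,6); v=(3,-2)

Final position: (3,6)
Wall sequence: BRLT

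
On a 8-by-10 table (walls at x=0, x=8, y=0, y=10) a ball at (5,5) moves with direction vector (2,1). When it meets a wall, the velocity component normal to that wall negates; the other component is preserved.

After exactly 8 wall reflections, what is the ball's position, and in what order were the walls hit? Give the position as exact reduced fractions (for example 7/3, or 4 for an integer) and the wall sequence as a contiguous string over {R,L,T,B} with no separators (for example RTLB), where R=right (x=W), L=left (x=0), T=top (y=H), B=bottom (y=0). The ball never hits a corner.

Final position: (0,13/2)
Wall sequence: RTLRLBRL

1. t=3/2 → R at (8,13/2); v=(-2,1)
2. t=7/2 → T at (1,10); v=(-2,-1)
3. t=1/2 → L at (0,19/2); v=(2,-1)
4. t=4 → R at (8,11/2); v=(-2,-1)
5. t=4 → L at (0,3/2); v=(2,-1)
6. t=3/2 → B at (3,0); v=(2,1)
7. t=5/2 → R at (8,5/2); v=(-2,1)
8. t=4 → L at (0,13/2); v=(2,1)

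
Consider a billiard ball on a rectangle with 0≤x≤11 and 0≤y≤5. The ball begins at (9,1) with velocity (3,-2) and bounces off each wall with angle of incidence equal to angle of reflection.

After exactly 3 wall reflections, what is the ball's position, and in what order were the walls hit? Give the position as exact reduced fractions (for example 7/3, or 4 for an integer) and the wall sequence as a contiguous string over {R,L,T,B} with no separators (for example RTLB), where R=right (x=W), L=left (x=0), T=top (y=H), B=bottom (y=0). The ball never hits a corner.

1. t=1/2 → B at (21/2,0); v=(3,2)
2. t=1/6 → R at (11,1/3); v=(-3,2)
3. t=7/3 → T at (4,5); v=(-3,-2)

Final position: (4,5)
Wall sequence: BRT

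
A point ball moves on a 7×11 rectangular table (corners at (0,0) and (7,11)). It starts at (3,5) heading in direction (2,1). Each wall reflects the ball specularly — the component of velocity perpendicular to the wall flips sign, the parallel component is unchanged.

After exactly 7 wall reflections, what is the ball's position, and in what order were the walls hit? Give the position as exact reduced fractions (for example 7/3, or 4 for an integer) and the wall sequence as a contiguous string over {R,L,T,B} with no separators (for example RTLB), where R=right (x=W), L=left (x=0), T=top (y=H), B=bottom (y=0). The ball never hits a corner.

1. t=2 → R at (7,7); v=(-2,1)
2. t=7/2 → L at (0,21/2); v=(2,1)
3. t=1/2 → T at (1,11); v=(2,-1)
4. t=3 → R at (7,8); v=(-2,-1)
5. t=7/2 → L at (0,9/2); v=(2,-1)
6. t=7/2 → R at (7,1); v=(-2,-1)
7. t=1 → B at (5,0); v=(-2,1)

Final position: (5,0)
Wall sequence: RLTRLRB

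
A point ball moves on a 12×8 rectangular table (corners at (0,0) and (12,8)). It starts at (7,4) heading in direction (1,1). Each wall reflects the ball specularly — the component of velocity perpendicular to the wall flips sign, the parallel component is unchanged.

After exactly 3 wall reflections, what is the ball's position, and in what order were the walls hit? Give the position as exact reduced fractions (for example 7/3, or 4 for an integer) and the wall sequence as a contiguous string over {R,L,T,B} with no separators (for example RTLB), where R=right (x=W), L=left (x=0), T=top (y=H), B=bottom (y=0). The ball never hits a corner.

Final position: (5,0)
Wall sequence: TRB

1. t=4 → T at (11,8); v=(1,-1)
2. t=1 → R at (12,7); v=(-1,-1)
3. t=7 → B at (5,0); v=(-1,1)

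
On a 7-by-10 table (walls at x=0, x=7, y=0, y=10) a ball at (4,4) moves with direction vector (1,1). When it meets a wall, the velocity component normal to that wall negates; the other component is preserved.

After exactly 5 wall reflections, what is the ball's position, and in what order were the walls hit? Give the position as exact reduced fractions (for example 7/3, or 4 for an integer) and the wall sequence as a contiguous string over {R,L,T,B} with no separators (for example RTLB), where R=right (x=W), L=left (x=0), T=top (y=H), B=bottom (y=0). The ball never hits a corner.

1. t=3 → R at (7,7); v=(-1,1)
2. t=3 → T at (4,10); v=(-1,-1)
3. t=4 → L at (0,6); v=(1,-1)
4. t=6 → B at (6,0); v=(1,1)
5. t=1 → R at (7,1); v=(-1,1)

Final position: (7,1)
Wall sequence: RTLBR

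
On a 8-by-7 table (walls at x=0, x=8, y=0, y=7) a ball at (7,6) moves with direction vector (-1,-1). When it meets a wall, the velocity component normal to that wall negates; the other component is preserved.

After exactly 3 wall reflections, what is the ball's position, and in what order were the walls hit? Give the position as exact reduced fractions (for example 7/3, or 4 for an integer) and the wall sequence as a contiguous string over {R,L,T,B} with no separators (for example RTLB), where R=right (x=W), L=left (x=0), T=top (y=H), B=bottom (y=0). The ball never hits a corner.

Final position: (6,7)
Wall sequence: BLT

1. t=6 → B at (1,0); v=(-1,1)
2. t=1 → L at (0,1); v=(1,1)
3. t=6 → T at (6,7); v=(1,-1)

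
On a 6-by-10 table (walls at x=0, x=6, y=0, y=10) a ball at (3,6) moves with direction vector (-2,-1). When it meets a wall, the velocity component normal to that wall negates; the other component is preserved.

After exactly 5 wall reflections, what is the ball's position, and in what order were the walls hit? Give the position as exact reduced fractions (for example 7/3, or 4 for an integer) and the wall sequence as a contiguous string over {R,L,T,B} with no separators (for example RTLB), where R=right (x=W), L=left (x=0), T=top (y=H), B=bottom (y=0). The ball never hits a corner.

Final position: (6,9/2)
Wall sequence: LRBLR

1. t=3/2 → L at (0,9/2); v=(2,-1)
2. t=3 → R at (6,3/2); v=(-2,-1)
3. t=3/2 → B at (3,0); v=(-2,1)
4. t=3/2 → L at (0,3/2); v=(2,1)
5. t=3 → R at (6,9/2); v=(-2,1)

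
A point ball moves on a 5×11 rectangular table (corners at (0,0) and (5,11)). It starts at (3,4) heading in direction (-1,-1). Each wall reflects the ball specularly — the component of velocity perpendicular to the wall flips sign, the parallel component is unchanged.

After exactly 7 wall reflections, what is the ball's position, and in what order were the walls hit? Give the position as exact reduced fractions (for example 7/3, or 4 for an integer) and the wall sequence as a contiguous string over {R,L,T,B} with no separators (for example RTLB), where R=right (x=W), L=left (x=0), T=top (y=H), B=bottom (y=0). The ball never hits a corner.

Final position: (0,3)
Wall sequence: LBRLTRL

1. t=3 → L at (0,1); v=(1,-1)
2. t=1 → B at (1,0); v=(1,1)
3. t=4 → R at (5,4); v=(-1,1)
4. t=5 → L at (0,9); v=(1,1)
5. t=2 → T at (2,11); v=(1,-1)
6. t=3 → R at (5,8); v=(-1,-1)
7. t=5 → L at (0,3); v=(1,-1)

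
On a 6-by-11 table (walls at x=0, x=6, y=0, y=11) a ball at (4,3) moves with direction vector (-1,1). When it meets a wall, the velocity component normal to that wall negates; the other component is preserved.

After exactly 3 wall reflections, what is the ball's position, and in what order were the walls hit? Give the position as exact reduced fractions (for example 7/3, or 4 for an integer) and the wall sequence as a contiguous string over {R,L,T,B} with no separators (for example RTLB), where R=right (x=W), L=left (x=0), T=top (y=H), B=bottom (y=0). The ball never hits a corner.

1. t=4 → L at (0,7); v=(1,1)
2. t=4 → T at (4,11); v=(1,-1)
3. t=2 → R at (6,9); v=(-1,-1)

Final position: (6,9)
Wall sequence: LTR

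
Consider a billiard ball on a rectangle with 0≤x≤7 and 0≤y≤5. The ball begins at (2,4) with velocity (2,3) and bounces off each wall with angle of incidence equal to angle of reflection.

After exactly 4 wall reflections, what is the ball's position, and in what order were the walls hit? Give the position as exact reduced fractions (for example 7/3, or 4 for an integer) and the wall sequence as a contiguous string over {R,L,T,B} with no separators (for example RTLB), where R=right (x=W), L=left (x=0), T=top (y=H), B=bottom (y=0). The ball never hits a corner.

Final position: (14/3,5)
Wall sequence: TBRT

1. t=1/3 → T at (8/3,5); v=(2,-3)
2. t=5/3 → B at (6,0); v=(2,3)
3. t=1/2 → R at (7,3/2); v=(-2,3)
4. t=7/6 → T at (14/3,5); v=(-2,-3)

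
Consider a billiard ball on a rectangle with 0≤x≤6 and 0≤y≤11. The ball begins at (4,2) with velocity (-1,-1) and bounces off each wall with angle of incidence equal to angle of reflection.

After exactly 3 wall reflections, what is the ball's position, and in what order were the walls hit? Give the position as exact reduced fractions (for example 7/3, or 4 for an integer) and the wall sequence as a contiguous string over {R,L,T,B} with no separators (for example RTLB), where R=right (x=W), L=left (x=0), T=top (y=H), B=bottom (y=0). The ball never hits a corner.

Final position: (6,8)
Wall sequence: BLR

1. t=2 → B at (2,0); v=(-1,1)
2. t=2 → L at (0,2); v=(1,1)
3. t=6 → R at (6,8); v=(-1,1)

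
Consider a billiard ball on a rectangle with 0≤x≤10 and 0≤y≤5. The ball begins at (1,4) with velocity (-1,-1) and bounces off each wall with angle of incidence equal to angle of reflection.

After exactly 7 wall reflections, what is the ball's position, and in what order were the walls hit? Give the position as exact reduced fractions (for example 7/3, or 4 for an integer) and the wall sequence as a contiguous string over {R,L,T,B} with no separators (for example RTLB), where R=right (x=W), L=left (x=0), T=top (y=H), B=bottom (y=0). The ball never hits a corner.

1. t=1 → L at (0,3); v=(1,-1)
2. t=3 → B at (3,0); v=(1,1)
3. t=5 → T at (8,5); v=(1,-1)
4. t=2 → R at (10,3); v=(-1,-1)
5. t=3 → B at (7,0); v=(-1,1)
6. t=5 → T at (2,5); v=(-1,-1)
7. t=2 → L at (0,3); v=(1,-1)

Final position: (0,3)
Wall sequence: LBTRBTL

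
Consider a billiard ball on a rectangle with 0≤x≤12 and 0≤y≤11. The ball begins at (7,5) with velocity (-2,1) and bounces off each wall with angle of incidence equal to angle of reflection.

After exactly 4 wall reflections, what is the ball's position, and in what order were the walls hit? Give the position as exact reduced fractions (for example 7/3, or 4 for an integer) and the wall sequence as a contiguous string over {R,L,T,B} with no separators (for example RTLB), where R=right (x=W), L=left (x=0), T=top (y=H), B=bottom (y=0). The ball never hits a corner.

Final position: (0,3/2)
Wall sequence: LTRL

1. t=7/2 → L at (0,17/2); v=(2,1)
2. t=5/2 → T at (5,11); v=(2,-1)
3. t=7/2 → R at (12,15/2); v=(-2,-1)
4. t=6 → L at (0,3/2); v=(2,-1)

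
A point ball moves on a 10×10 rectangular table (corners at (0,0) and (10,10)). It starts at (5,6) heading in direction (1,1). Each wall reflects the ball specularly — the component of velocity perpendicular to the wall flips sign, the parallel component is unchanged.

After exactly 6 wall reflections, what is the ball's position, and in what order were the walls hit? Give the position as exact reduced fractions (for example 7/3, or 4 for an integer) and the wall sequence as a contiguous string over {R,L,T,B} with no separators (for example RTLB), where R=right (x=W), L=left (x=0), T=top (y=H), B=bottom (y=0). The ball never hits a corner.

1. t=4 → T at (9,10); v=(1,-1)
2. t=1 → R at (10,9); v=(-1,-1)
3. t=9 → B at (1,0); v=(-1,1)
4. t=1 → L at (0,1); v=(1,1)
5. t=9 → T at (9,10); v=(1,-1)
6. t=1 → R at (10,9); v=(-1,-1)

Final position: (10,9)
Wall sequence: TRBLTR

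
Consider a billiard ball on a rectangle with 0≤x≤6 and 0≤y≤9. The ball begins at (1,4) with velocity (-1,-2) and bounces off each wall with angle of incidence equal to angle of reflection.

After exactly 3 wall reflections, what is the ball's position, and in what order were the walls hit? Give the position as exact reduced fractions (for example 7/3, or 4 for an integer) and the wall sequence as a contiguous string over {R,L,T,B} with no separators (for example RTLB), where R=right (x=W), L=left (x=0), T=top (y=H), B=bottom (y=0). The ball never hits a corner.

1. t=1 → L at (0,2); v=(1,-2)
2. t=1 → B at (1,0); v=(1,2)
3. t=9/2 → T at (11/2,9); v=(1,-2)

Final position: (11/2,9)
Wall sequence: LBT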